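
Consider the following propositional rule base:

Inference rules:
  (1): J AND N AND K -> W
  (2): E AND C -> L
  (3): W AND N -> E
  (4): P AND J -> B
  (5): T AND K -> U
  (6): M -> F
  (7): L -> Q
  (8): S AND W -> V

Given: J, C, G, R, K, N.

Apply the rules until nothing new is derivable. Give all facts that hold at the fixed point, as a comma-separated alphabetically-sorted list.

[1] (1) [J AND N AND K -> W]. ⇒ new: W.
[2] (3) [W AND N -> E]. ⇒ new: E.
[3] (2) [E AND C -> L]. ⇒ new: L.
[4] (7) [L -> Q]. ⇒ new: Q.

C, E, G, J, K, L, N, Q, R, W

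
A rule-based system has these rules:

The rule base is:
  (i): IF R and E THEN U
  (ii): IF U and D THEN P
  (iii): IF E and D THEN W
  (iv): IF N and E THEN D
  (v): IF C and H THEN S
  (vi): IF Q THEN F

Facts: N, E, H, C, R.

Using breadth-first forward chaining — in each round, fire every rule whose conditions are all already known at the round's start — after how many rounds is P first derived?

Round 1 — (i), (iv), (v), derive U, D, S.
Round 2 — (ii), (iii), derive P, W.
P first appears in round 2.

2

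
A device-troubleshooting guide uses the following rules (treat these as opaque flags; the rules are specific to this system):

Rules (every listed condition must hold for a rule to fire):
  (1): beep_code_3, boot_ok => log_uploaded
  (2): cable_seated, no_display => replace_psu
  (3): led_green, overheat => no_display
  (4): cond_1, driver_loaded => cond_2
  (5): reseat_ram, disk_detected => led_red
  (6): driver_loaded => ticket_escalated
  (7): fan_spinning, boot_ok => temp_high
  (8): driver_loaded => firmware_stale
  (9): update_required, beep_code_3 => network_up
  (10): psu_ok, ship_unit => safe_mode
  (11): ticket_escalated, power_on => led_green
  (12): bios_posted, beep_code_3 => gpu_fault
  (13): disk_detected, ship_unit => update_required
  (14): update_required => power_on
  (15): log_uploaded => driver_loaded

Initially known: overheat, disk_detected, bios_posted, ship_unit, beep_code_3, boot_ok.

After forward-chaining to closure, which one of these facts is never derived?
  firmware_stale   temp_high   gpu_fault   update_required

Round 1 — (1), (12), (13), derive log_uploaded, gpu_fault, update_required.
Round 2 — (9), (14), (15), derive network_up, power_on, driver_loaded.
Round 3 — (6), (8), derive ticket_escalated, firmware_stale.
Round 4 — (11), derive led_green.
Round 5 — (3), derive no_display.
Derived: gpu_fault (round 1), update_required (round 1), firmware_stale (round 3). temp_high never appears in any round.

temp_high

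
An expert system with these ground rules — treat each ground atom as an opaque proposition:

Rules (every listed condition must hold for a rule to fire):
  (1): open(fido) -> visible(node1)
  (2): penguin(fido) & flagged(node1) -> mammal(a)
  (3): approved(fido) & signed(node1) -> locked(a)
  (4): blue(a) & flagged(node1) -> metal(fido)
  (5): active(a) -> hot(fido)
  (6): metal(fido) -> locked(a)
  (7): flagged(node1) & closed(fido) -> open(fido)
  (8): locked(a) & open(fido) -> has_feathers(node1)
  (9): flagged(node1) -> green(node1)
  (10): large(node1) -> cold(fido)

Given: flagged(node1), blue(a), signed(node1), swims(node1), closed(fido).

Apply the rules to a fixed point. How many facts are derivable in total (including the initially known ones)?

[1] (4) [blue(a) & flagged(node1) -> metal(fido)]; (7) [flagged(node1) & closed(fido) -> open(fido)]; (9) [flagged(node1) -> green(node1)]. ⇒ new: metal(fido), open(fido), green(node1).
[2] (1) [open(fido) -> visible(node1)]; (6) [metal(fido) -> locked(a)]. ⇒ new: visible(node1), locked(a).
[3] (8) [locked(a) & open(fido) -> has_feathers(node1)]. ⇒ new: has_feathers(node1).
Closure: {blue(a), closed(fido), flagged(node1), green(node1), has_feathers(node1), locked(a), metal(fido), open(fido), signed(node1), swims(node1), visible(node1)} — 11 facts.

11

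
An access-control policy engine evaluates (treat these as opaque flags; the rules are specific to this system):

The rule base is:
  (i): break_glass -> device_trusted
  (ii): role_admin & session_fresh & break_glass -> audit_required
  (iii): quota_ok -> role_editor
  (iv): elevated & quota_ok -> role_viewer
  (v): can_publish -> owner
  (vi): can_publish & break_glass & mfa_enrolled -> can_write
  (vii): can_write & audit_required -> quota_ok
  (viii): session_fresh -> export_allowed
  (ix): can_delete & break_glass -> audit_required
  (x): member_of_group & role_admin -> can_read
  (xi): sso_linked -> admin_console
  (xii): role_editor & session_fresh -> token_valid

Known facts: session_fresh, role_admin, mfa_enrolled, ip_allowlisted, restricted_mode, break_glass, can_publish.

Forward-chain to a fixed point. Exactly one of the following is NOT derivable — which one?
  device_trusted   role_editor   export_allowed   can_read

can_read

Round 1 — (i), (ii), (v), (vi), (viii), derive device_trusted, audit_required, owner, can_write, export_allowed.
Round 2 — (vii), derive quota_ok.
Round 3 — (iii), derive role_editor.
Round 4 — (xii), derive token_valid.
Derived: role_editor (round 3), device_trusted (round 1), export_allowed (round 1). can_read never appears in any round.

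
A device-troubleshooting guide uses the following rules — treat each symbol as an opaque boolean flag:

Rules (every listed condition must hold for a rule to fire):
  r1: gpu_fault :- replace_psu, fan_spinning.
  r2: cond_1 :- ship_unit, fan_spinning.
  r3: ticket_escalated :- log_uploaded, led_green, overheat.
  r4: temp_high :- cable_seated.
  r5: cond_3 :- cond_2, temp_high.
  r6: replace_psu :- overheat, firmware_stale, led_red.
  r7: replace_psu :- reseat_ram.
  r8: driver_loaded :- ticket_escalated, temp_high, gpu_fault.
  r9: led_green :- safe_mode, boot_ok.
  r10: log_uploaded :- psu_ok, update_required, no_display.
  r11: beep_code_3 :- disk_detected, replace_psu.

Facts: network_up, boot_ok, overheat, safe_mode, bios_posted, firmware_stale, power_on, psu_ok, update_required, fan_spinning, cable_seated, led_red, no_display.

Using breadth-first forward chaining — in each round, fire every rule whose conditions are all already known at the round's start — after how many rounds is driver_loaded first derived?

Round 1: r4 [temp_high :- cable_seated.]; r6 [replace_psu :- overheat, firmware_stale, led_red.]; r9 [led_green :- safe_mode, boot_ok.]; r10 [log_uploaded :- psu_ok, update_required, no_display.]. New: temp_high, replace_psu, led_green, log_uploaded.
Round 2: r1 [gpu_fault :- replace_psu, fan_spinning.]; r3 [ticket_escalated :- log_uploaded, led_green, overheat.]. New: gpu_fault, ticket_escalated.
Round 3: r8 [driver_loaded :- ticket_escalated, temp_high, gpu_fault.]. New: driver_loaded.
driver_loaded first appears in round 3.

3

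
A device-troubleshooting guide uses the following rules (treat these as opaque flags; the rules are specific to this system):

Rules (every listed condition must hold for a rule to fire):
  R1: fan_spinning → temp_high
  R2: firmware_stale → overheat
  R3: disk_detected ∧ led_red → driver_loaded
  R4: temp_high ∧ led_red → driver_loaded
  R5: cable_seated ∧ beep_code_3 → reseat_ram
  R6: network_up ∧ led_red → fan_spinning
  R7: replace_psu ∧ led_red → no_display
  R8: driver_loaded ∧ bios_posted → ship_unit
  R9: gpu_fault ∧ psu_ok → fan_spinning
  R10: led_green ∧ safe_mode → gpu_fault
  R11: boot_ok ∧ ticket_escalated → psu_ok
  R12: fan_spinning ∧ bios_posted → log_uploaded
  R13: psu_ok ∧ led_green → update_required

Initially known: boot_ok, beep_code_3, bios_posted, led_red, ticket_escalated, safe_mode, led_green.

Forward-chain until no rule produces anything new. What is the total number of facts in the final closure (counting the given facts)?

Round 1: R10 [led_green ∧ safe_mode → gpu_fault]; R11 [boot_ok ∧ ticket_escalated → psu_ok]. New: gpu_fault, psu_ok.
Round 2: R9 [gpu_fault ∧ psu_ok → fan_spinning]; R13 [psu_ok ∧ led_green → update_required]. New: fan_spinning, update_required.
Round 3: R1 [fan_spinning → temp_high]; R12 [fan_spinning ∧ bios_posted → log_uploaded]. New: temp_high, log_uploaded.
Round 4: R4 [temp_high ∧ led_red → driver_loaded]. New: driver_loaded.
Round 5: R8 [driver_loaded ∧ bios_posted → ship_unit]. New: ship_unit.
Closure: {beep_code_3, bios_posted, boot_ok, driver_loaded, fan_spinning, gpu_fault, led_green, led_red, log_uploaded, psu_ok, safe_mode, ship_unit, temp_high, ticket_escalated, update_required} — 15 facts.

15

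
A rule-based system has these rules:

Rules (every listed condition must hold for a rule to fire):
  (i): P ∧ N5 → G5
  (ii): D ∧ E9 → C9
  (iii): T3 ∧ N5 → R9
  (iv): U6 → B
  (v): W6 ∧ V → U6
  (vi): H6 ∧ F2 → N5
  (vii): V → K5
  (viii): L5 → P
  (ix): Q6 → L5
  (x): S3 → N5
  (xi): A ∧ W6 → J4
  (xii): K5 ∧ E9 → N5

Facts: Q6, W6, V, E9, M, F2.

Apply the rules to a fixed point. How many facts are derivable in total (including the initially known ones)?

13

Round 1 — (v), (vii), (ix), derive U6, K5, L5.
Round 2 — (iv), (viii), (xii), derive B, P, N5.
Round 3 — (i), derive G5.
Closure: {B, E9, F2, G5, K5, L5, M, N5, P, Q6, U6, V, W6} — 13 facts.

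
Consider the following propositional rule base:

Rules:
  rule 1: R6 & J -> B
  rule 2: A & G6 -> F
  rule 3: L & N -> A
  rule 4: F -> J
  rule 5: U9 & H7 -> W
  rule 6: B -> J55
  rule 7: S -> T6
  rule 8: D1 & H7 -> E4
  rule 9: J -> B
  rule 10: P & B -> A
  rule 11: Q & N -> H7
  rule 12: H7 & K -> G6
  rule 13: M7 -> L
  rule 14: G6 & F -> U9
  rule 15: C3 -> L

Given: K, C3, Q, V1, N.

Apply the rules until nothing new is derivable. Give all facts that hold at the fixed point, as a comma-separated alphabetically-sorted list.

A, B, C3, F, G6, H7, J, J55, K, L, N, Q, U9, V1, W

Round 1: rule 11 [Q & N -> H7]; rule 15 [C3 -> L]. New: H7, L.
Round 2: rule 3 [L & N -> A]; rule 12 [H7 & K -> G6]. New: A, G6.
Round 3: rule 2 [A & G6 -> F]. New: F.
Round 4: rule 4 [F -> J]; rule 14 [G6 & F -> U9]. New: J, U9.
Round 5: rule 5 [U9 & H7 -> W]; rule 9 [J -> B]. New: W, B.
Round 6: rule 6 [B -> J55]. New: J55.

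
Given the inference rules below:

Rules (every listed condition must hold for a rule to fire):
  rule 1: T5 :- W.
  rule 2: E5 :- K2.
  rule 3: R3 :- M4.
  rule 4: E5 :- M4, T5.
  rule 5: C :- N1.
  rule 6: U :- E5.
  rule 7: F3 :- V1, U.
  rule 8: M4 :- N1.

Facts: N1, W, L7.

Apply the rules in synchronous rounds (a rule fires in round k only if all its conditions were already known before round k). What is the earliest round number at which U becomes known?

3

Round 1: rule 1 [T5 :- W.]; rule 5 [C :- N1.]; rule 8 [M4 :- N1.]. Adds T5, C, M4.
Round 2: rule 3 [R3 :- M4.]; rule 4 [E5 :- M4, T5.]. Adds R3, E5.
Round 3: rule 6 [U :- E5.]. Adds U.
U first appears in round 3.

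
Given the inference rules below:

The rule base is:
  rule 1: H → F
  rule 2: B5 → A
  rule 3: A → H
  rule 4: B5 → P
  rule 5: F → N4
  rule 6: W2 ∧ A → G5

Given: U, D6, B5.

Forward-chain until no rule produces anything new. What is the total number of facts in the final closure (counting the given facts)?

8

Round 1 — rule 2, rule 4, derive A, P.
Round 2 — rule 3, derive H.
Round 3 — rule 1, derive F.
Round 4 — rule 5, derive N4.
Closure: {A, B5, D6, F, H, N4, P, U} — 8 facts.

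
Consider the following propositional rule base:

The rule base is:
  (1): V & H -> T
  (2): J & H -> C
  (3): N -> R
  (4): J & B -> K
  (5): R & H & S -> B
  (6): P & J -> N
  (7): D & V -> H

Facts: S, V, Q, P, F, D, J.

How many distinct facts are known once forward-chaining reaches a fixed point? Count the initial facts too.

[1] (6) [P & J -> N]; (7) [D & V -> H]. ⇒ new: N, H.
[2] (1) [V & H -> T]; (2) [J & H -> C]; (3) [N -> R]. ⇒ new: T, C, R.
[3] (5) [R & H & S -> B]. ⇒ new: B.
[4] (4) [J & B -> K]. ⇒ new: K.
Closure: {B, C, D, F, H, J, K, N, P, Q, R, S, T, V} — 14 facts.

14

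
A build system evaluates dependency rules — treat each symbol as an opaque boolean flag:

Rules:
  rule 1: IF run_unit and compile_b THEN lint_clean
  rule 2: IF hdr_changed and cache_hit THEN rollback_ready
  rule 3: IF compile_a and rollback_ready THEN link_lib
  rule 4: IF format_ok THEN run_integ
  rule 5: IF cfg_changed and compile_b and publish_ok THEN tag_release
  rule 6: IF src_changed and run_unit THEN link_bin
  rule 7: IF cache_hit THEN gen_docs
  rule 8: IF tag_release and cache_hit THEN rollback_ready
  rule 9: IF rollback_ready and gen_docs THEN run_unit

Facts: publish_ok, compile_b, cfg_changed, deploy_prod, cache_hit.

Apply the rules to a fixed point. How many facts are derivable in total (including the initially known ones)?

10

Round 1 fires rule 5, rule 7, giving tag_release, gen_docs.
Round 2 fires rule 8, giving rollback_ready.
Round 3 fires rule 9, giving run_unit.
Round 4 fires rule 1, giving lint_clean.
Closure: {cache_hit, cfg_changed, compile_b, deploy_prod, gen_docs, lint_clean, publish_ok, rollback_ready, run_unit, tag_release} — 10 facts.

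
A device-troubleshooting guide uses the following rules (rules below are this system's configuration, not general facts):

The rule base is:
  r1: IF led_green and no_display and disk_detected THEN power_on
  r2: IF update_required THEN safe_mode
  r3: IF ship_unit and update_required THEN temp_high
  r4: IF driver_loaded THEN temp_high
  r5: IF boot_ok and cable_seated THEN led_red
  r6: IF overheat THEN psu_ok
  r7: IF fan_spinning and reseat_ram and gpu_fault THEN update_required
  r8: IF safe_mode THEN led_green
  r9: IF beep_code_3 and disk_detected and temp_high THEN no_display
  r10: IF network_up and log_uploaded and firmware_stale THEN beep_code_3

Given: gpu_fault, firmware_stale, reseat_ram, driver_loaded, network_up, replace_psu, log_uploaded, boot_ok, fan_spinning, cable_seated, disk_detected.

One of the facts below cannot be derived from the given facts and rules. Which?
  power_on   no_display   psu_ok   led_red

psu_ok

Round 1: r4 [IF driver_loaded THEN temp_high]; r5 [IF boot_ok and cable_seated THEN led_red]; r7 [IF fan_spinning and reseat_ram and gpu_fault THEN update_required]; r10 [IF network_up and log_uploaded and firmware_stale THEN beep_code_3]. New: temp_high, led_red, update_required, beep_code_3.
Round 2: r2 [IF update_required THEN safe_mode]; r9 [IF beep_code_3 and disk_detected and temp_high THEN no_display]. New: safe_mode, no_display.
Round 3: r8 [IF safe_mode THEN led_green]. New: led_green.
Round 4: r1 [IF led_green and no_display and disk_detected THEN power_on]. New: power_on.
Derived: no_display (round 2), power_on (round 4), led_red (round 1). psu_ok never appears in any round.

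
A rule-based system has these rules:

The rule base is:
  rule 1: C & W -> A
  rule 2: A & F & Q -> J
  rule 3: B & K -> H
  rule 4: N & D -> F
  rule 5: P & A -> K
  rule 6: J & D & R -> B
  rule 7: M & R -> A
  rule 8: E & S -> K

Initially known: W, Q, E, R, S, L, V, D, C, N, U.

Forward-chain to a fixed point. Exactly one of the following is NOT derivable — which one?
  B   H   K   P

[1] rule 1 [C & W -> A]; rule 4 [N & D -> F]; rule 8 [E & S -> K]. ⇒ new: A, F, K.
[2] rule 2 [A & F & Q -> J]. ⇒ new: J.
[3] rule 6 [J & D & R -> B]. ⇒ new: B.
[4] rule 3 [B & K -> H]. ⇒ new: H.
Derived: H (round 4), B (round 3), K (round 1). P never appears in any round.

P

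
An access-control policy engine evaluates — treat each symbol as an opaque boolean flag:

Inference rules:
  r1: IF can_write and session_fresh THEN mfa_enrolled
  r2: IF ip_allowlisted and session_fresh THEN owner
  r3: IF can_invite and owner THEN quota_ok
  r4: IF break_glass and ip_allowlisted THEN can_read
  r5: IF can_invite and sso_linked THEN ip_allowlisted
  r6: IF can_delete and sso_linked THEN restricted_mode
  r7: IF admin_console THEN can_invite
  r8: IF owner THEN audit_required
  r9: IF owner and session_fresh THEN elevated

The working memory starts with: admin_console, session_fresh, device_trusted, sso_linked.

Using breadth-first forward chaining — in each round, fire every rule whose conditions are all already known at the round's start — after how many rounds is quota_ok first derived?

4

Round 1: r7 [IF admin_console THEN can_invite]. New: can_invite.
Round 2: r5 [IF can_invite and sso_linked THEN ip_allowlisted]. New: ip_allowlisted.
Round 3: r2 [IF ip_allowlisted and session_fresh THEN owner]. New: owner.
Round 4: r3 [IF can_invite and owner THEN quota_ok]; r8 [IF owner THEN audit_required]; r9 [IF owner and session_fresh THEN elevated]. New: quota_ok, audit_required, elevated.
quota_ok first appears in round 4.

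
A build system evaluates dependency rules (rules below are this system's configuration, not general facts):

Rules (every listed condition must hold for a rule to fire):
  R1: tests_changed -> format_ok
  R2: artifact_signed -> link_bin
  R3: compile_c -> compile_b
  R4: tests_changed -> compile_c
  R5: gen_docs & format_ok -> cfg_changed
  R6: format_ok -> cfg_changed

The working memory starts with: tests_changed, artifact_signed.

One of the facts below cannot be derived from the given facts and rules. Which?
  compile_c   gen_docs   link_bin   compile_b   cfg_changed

Round 1 fires R1, R2, R4, giving format_ok, link_bin, compile_c.
Round 2 fires R3, R6, giving compile_b, cfg_changed.
Derived: link_bin (round 1), compile_b (round 2), compile_c (round 1), cfg_changed (round 2). gen_docs never appears in any round.

gen_docs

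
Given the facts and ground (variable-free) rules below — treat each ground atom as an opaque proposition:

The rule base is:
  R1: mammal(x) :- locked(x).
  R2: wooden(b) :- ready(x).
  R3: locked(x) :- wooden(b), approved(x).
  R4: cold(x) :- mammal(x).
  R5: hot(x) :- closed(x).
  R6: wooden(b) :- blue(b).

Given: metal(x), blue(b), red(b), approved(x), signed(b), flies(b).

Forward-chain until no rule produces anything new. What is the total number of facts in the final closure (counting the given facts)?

Round 1: R6 [wooden(b) :- blue(b).]. New: wooden(b).
Round 2: R3 [locked(x) :- wooden(b), approved(x).]. New: locked(x).
Round 3: R1 [mammal(x) :- locked(x).]. New: mammal(x).
Round 4: R4 [cold(x) :- mammal(x).]. New: cold(x).
Closure: {approved(x), blue(b), cold(x), flies(b), locked(x), mammal(x), metal(x), red(b), signed(b), wooden(b)} — 10 facts.

10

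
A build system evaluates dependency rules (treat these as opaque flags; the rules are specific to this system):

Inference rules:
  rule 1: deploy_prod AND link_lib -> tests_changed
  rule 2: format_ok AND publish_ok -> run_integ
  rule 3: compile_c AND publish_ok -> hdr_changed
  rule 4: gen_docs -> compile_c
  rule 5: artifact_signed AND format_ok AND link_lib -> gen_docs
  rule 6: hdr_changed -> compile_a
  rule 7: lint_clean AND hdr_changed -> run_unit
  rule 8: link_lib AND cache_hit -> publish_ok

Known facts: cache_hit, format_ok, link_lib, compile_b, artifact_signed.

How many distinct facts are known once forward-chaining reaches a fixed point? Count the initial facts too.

Round 1 fires rule 5, rule 8, giving gen_docs, publish_ok.
Round 2 fires rule 2, rule 4, giving run_integ, compile_c.
Round 3 fires rule 3, giving hdr_changed.
Round 4 fires rule 6, giving compile_a.
Closure: {artifact_signed, cache_hit, compile_a, compile_b, compile_c, format_ok, gen_docs, hdr_changed, link_lib, publish_ok, run_integ} — 11 facts.

11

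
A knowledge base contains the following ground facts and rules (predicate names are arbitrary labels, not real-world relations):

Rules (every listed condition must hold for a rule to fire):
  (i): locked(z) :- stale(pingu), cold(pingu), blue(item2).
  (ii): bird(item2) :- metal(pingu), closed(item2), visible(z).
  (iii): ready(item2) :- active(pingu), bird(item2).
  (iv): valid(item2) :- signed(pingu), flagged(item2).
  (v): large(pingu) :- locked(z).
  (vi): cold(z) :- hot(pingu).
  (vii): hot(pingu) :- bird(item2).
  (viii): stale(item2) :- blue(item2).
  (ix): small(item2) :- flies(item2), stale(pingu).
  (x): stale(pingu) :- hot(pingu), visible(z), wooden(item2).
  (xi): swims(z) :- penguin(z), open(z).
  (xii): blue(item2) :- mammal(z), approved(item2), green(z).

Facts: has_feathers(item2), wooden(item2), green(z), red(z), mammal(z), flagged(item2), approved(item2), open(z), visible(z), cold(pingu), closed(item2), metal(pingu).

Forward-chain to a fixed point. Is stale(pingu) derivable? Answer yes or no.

Round 1: (ii) [bird(item2) :- metal(pingu), closed(item2), visible(z).]; (xii) [blue(item2) :- mammal(z), approved(item2), green(z).]. New: bird(item2), blue(item2).
Round 2: (vii) [hot(pingu) :- bird(item2).]; (viii) [stale(item2) :- blue(item2).]. New: hot(pingu), stale(item2).
Round 3: (vi) [cold(z) :- hot(pingu).]; (x) [stale(pingu) :- hot(pingu), visible(z), wooden(item2).]. New: cold(z), stale(pingu).
Round 4: (i) [locked(z) :- stale(pingu), cold(pingu), blue(item2).]. New: locked(z).
Round 5: (v) [large(pingu) :- locked(z).]. New: large(pingu).
stale(pingu) appears in round 3, so it is derivable.

yes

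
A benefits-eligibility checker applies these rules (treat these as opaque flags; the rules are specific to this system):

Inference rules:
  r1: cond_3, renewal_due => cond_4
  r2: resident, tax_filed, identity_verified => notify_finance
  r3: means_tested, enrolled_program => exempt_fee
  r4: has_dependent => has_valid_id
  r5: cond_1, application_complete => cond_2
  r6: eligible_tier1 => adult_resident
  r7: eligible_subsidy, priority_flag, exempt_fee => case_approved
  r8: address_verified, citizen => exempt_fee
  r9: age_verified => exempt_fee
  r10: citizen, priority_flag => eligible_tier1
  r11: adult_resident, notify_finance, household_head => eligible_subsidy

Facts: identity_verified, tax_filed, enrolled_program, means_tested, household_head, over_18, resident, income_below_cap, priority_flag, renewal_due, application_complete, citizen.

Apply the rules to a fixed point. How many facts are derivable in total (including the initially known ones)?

18

Round 1: r2 [resident, tax_filed, identity_verified => notify_finance]; r3 [means_tested, enrolled_program => exempt_fee]; r10 [citizen, priority_flag => eligible_tier1]. Adds notify_finance, exempt_fee, eligible_tier1.
Round 2: r6 [eligible_tier1 => adult_resident]. Adds adult_resident.
Round 3: r11 [adult_resident, notify_finance, household_head => eligible_subsidy]. Adds eligible_subsidy.
Round 4: r7 [eligible_subsidy, priority_flag, exempt_fee => case_approved]. Adds case_approved.
Closure: {adult_resident, application_complete, case_approved, citizen, eligible_subsidy, eligible_tier1, enrolled_program, exempt_fee, household_head, identity_verified, income_below_cap, means_tested, notify_finance, over_18, priority_flag, renewal_due, resident, tax_filed} — 18 facts.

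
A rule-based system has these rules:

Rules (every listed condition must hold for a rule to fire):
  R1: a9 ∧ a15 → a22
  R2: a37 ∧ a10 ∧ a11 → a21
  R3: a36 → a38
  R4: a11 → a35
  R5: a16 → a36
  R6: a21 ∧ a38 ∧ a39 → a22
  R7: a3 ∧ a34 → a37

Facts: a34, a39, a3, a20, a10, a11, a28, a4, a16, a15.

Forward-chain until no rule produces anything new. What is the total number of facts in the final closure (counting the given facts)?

16

Round 1: R4 [a11 → a35]; R5 [a16 → a36]; R7 [a3 ∧ a34 → a37]. New: a35, a36, a37.
Round 2: R2 [a37 ∧ a10 ∧ a11 → a21]; R3 [a36 → a38]. New: a21, a38.
Round 3: R6 [a21 ∧ a38 ∧ a39 → a22]. New: a22.
Closure: {a10, a11, a15, a16, a20, a21, a22, a28, a3, a34, a35, a36, a37, a38, a39, a4} — 16 facts.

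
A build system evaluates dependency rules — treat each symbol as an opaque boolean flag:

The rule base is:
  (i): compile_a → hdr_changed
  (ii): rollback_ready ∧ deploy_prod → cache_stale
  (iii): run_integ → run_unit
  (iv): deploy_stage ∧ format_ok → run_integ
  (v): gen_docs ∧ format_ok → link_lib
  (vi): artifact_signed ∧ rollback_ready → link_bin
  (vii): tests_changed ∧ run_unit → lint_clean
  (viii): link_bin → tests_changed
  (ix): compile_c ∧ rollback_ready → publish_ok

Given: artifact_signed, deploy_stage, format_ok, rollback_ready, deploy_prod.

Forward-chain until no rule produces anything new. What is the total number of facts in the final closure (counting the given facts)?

11

Round 1: (ii) [rollback_ready ∧ deploy_prod → cache_stale]; (iv) [deploy_stage ∧ format_ok → run_integ]; (vi) [artifact_signed ∧ rollback_ready → link_bin]. New: cache_stale, run_integ, link_bin.
Round 2: (iii) [run_integ → run_unit]; (viii) [link_bin → tests_changed]. New: run_unit, tests_changed.
Round 3: (vii) [tests_changed ∧ run_unit → lint_clean]. New: lint_clean.
Closure: {artifact_signed, cache_stale, deploy_prod, deploy_stage, format_ok, link_bin, lint_clean, rollback_ready, run_integ, run_unit, tests_changed} — 11 facts.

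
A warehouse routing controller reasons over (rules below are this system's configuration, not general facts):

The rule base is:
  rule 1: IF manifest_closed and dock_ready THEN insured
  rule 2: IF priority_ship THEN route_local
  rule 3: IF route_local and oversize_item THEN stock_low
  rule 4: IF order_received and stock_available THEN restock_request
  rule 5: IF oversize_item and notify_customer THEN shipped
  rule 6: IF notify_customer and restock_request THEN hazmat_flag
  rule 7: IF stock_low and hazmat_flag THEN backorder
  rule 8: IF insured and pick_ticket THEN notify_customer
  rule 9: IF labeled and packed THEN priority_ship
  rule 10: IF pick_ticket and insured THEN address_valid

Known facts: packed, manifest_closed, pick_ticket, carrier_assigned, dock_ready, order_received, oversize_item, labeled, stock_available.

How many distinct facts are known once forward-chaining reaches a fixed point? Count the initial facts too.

19

[1] rule 1 [IF manifest_closed and dock_ready THEN insured]; rule 4 [IF order_received and stock_available THEN restock_request]; rule 9 [IF labeled and packed THEN priority_ship]. ⇒ new: insured, restock_request, priority_ship.
[2] rule 2 [IF priority_ship THEN route_local]; rule 8 [IF insured and pick_ticket THEN notify_customer]; rule 10 [IF pick_ticket and insured THEN address_valid]. ⇒ new: route_local, notify_customer, address_valid.
[3] rule 3 [IF route_local and oversize_item THEN stock_low]; rule 5 [IF oversize_item and notify_customer THEN shipped]; rule 6 [IF notify_customer and restock_request THEN hazmat_flag]. ⇒ new: stock_low, shipped, hazmat_flag.
[4] rule 7 [IF stock_low and hazmat_flag THEN backorder]. ⇒ new: backorder.
Closure: {address_valid, backorder, carrier_assigned, dock_ready, hazmat_flag, insured, labeled, manifest_closed, notify_customer, order_received, oversize_item, packed, pick_ticket, priority_ship, restock_request, route_local, shipped, stock_available, stock_low} — 19 facts.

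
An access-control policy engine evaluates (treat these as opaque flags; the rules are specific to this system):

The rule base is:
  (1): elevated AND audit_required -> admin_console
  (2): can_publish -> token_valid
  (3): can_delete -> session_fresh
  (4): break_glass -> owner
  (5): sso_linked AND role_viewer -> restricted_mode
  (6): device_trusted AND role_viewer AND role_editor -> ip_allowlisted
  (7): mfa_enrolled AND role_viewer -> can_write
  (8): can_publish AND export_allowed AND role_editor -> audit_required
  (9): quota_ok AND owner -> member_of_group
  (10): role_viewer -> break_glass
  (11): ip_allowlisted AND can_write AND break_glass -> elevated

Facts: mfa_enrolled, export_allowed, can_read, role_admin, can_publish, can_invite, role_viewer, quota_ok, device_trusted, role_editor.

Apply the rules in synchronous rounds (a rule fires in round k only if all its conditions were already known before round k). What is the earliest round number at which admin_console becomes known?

[1] (2) [can_publish -> token_valid]; (6) [device_trusted AND role_viewer AND role_editor -> ip_allowlisted]; (7) [mfa_enrolled AND role_viewer -> can_write]; (8) [can_publish AND export_allowed AND role_editor -> audit_required]; (10) [role_viewer -> break_glass]. ⇒ new: token_valid, ip_allowlisted, can_write, audit_required, break_glass.
[2] (4) [break_glass -> owner]; (11) [ip_allowlisted AND can_write AND break_glass -> elevated]. ⇒ new: owner, elevated.
[3] (1) [elevated AND audit_required -> admin_console]; (9) [quota_ok AND owner -> member_of_group]. ⇒ new: admin_console, member_of_group.
admin_console first appears in round 3.

3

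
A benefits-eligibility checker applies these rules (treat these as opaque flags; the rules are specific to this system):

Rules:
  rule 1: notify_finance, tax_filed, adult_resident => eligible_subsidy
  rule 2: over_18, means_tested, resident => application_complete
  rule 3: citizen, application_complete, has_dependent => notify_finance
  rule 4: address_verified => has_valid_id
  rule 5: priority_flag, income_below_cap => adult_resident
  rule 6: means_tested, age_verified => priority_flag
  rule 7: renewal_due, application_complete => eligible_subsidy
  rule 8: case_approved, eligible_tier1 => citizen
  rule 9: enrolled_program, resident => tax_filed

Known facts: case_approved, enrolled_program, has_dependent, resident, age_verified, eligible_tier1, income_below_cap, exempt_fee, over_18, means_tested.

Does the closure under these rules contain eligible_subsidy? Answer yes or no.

Round 1: rule 2 [over_18, means_tested, resident => application_complete]; rule 6 [means_tested, age_verified => priority_flag]; rule 8 [case_approved, eligible_tier1 => citizen]; rule 9 [enrolled_program, resident => tax_filed]. Adds application_complete, priority_flag, citizen, tax_filed.
Round 2: rule 3 [citizen, application_complete, has_dependent => notify_finance]; rule 5 [priority_flag, income_below_cap => adult_resident]. Adds notify_finance, adult_resident.
Round 3: rule 1 [notify_finance, tax_filed, adult_resident => eligible_subsidy]. Adds eligible_subsidy.
eligible_subsidy appears in round 3, so it is derivable.

yes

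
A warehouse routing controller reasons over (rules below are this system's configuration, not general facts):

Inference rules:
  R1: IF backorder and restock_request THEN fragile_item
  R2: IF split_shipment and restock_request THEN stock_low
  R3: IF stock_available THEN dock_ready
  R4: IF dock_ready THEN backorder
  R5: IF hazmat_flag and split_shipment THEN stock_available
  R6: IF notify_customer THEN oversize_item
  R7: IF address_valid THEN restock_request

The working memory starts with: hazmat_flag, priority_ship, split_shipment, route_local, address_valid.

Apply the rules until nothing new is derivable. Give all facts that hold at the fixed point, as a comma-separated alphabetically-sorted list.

address_valid, backorder, dock_ready, fragile_item, hazmat_flag, priority_ship, restock_request, route_local, split_shipment, stock_available, stock_low

Round 1: R5 [IF hazmat_flag and split_shipment THEN stock_available]; R7 [IF address_valid THEN restock_request]. Adds stock_available, restock_request.
Round 2: R2 [IF split_shipment and restock_request THEN stock_low]; R3 [IF stock_available THEN dock_ready]. Adds stock_low, dock_ready.
Round 3: R4 [IF dock_ready THEN backorder]. Adds backorder.
Round 4: R1 [IF backorder and restock_request THEN fragile_item]. Adds fragile_item.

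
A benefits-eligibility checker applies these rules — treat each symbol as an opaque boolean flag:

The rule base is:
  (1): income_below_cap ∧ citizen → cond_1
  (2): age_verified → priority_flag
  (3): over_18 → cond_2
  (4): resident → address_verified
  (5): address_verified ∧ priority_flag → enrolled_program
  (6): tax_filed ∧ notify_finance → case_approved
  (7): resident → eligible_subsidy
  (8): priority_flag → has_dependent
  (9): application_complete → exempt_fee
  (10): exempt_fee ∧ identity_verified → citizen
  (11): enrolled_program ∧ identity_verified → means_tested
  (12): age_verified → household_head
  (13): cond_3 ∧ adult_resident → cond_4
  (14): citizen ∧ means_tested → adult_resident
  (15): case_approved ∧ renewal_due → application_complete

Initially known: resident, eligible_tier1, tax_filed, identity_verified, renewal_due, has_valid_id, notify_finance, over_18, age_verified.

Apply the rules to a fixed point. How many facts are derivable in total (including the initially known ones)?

22

Round 1: (2) [age_verified → priority_flag]; (3) [over_18 → cond_2]; (4) [resident → address_verified]; (6) [tax_filed ∧ notify_finance → case_approved]; (7) [resident → eligible_subsidy]; (12) [age_verified → household_head]. New: priority_flag, cond_2, address_verified, case_approved, eligible_subsidy, household_head.
Round 2: (5) [address_verified ∧ priority_flag → enrolled_program]; (8) [priority_flag → has_dependent]; (15) [case_approved ∧ renewal_due → application_complete]. New: enrolled_program, has_dependent, application_complete.
Round 3: (9) [application_complete → exempt_fee]; (11) [enrolled_program ∧ identity_verified → means_tested]. New: exempt_fee, means_tested.
Round 4: (10) [exempt_fee ∧ identity_verified → citizen]. New: citizen.
Round 5: (14) [citizen ∧ means_tested → adult_resident]. New: adult_resident.
Closure: {address_verified, adult_resident, age_verified, application_complete, case_approved, citizen, cond_2, eligible_subsidy, eligible_tier1, enrolled_program, exempt_fee, has_dependent, has_valid_id, household_head, identity_verified, means_tested, notify_finance, over_18, priority_flag, renewal_due, resident, tax_filed} — 22 facts.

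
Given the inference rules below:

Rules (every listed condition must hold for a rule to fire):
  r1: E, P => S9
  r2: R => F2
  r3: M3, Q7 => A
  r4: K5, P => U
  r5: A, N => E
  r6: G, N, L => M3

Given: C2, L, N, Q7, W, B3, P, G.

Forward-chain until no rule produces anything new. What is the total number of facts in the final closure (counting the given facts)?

12

Round 1: r6 [G, N, L => M3]. Adds M3.
Round 2: r3 [M3, Q7 => A]. Adds A.
Round 3: r5 [A, N => E]. Adds E.
Round 4: r1 [E, P => S9]. Adds S9.
Closure: {A, B3, C2, E, G, L, M3, N, P, Q7, S9, W} — 12 facts.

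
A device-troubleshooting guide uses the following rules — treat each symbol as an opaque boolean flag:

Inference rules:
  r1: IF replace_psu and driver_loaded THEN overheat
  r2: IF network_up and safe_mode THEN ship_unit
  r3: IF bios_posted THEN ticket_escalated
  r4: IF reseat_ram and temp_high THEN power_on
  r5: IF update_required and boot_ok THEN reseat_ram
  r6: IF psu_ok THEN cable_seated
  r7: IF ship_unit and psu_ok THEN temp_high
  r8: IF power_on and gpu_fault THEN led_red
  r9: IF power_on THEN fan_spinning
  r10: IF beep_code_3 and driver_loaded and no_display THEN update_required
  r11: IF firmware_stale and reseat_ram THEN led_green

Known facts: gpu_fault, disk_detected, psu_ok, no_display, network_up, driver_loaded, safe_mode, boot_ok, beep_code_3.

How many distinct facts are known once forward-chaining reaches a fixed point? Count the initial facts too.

[1] r2 [IF network_up and safe_mode THEN ship_unit]; r6 [IF psu_ok THEN cable_seated]; r10 [IF beep_code_3 and driver_loaded and no_display THEN update_required]. ⇒ new: ship_unit, cable_seated, update_required.
[2] r5 [IF update_required and boot_ok THEN reseat_ram]; r7 [IF ship_unit and psu_ok THEN temp_high]. ⇒ new: reseat_ram, temp_high.
[3] r4 [IF reseat_ram and temp_high THEN power_on]. ⇒ new: power_on.
[4] r8 [IF power_on and gpu_fault THEN led_red]; r9 [IF power_on THEN fan_spinning]. ⇒ new: led_red, fan_spinning.
Closure: {beep_code_3, boot_ok, cable_seated, disk_detected, driver_loaded, fan_spinning, gpu_fault, led_red, network_up, no_display, power_on, psu_ok, reseat_ram, safe_mode, ship_unit, temp_high, update_required} — 17 facts.

17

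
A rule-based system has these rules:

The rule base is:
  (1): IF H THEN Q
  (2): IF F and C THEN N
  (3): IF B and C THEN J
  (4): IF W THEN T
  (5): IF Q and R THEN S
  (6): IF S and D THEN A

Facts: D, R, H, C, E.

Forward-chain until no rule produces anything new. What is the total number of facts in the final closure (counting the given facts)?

8

Round 1: (1) [IF H THEN Q]. Adds Q.
Round 2: (5) [IF Q and R THEN S]. Adds S.
Round 3: (6) [IF S and D THEN A]. Adds A.
Closure: {A, C, D, E, H, Q, R, S} — 8 facts.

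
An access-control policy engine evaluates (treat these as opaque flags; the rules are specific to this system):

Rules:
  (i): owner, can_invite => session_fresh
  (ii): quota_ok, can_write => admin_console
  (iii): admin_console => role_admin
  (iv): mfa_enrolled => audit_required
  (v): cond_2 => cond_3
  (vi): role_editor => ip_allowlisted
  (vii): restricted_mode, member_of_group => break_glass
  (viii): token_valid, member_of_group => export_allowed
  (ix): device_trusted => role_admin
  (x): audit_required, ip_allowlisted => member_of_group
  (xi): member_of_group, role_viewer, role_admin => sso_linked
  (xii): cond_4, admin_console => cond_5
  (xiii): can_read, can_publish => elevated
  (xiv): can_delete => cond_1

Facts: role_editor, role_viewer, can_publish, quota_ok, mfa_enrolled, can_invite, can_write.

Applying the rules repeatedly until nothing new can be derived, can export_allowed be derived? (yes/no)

[1] (ii) [quota_ok, can_write => admin_console]; (iv) [mfa_enrolled => audit_required]; (vi) [role_editor => ip_allowlisted]. ⇒ new: admin_console, audit_required, ip_allowlisted.
[2] (iii) [admin_console => role_admin]; (x) [audit_required, ip_allowlisted => member_of_group]. ⇒ new: role_admin, member_of_group.
[3] (xi) [member_of_group, role_viewer, role_admin => sso_linked]. ⇒ new: sso_linked.
Fixed point reached. export_allowed is concluded only by (viii); (viii) needs token_valid (never derived).

no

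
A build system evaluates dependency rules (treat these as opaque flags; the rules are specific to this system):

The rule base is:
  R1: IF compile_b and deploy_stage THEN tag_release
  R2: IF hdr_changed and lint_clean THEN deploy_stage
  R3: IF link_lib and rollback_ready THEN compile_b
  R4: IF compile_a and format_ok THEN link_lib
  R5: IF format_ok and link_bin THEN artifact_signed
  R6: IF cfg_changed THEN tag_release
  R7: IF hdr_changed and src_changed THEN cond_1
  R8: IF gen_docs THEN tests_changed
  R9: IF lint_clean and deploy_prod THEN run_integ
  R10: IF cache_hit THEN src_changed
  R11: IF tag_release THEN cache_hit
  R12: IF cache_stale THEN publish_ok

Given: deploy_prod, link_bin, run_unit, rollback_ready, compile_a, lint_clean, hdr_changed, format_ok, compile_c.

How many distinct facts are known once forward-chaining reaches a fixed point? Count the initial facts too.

Round 1 fires R2, R4, R5, R9, giving deploy_stage, link_lib, artifact_signed, run_integ.
Round 2 fires R3, giving compile_b.
Round 3 fires R1, giving tag_release.
Round 4 fires R11, giving cache_hit.
Round 5 fires R10, giving src_changed.
Round 6 fires R7, giving cond_1.
Closure: {artifact_signed, cache_hit, compile_a, compile_b, compile_c, cond_1, deploy_prod, deploy_stage, format_ok, hdr_changed, link_bin, link_lib, lint_clean, rollback_ready, run_integ, run_unit, src_changed, tag_release} — 18 facts.

18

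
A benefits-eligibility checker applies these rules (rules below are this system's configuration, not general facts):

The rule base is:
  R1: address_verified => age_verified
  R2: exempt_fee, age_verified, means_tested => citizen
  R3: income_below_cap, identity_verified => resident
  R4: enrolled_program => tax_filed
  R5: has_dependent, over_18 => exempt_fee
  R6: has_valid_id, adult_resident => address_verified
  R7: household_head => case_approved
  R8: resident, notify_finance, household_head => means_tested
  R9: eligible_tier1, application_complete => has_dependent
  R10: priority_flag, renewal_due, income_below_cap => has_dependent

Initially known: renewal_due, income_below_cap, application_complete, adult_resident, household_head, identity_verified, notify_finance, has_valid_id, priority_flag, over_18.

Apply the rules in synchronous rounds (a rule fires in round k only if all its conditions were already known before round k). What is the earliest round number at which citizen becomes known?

Round 1 fires R3, R6, R7, R10, giving resident, address_verified, case_approved, has_dependent.
Round 2 fires R1, R5, R8, giving age_verified, exempt_fee, means_tested.
Round 3 fires R2, giving citizen.
citizen first appears in round 3.

3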